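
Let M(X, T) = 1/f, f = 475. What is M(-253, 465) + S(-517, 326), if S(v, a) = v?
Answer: -245574/475 ≈ -517.00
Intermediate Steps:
M(X, T) = 1/475
M(-253, 465) + S(-517, 326) = 1/475 - 517 = -245574/475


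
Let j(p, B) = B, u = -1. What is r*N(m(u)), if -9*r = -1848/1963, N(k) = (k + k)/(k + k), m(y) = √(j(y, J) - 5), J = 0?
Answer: 616/5889 ≈ 0.10460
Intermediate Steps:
m(y) = I*√5 (m(y) = √(0 - 5) = √(-5) = I*√5)
N(k) = 1 (N(k) = (2*k)/((2*k)) = (2*k)*(1/(2*k)) = 1)
r = 616/5889 (r = -(-616)/(3*1963) = -⅑*(-1848/1963) = 616/5889 ≈ 0.10460)
r*N(m(u)) = (616/5889)*1 = 616/5889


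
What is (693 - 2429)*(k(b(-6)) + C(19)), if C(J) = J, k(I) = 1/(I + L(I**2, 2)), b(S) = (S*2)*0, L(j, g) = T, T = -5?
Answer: -163184/5 ≈ -32637.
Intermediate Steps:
L(j, g) = -5
b(S) = 0 (b(S) = (2*S)*0 = 0)
k(I) = 1/(-5 + I) (k(I) = 1/(I - 5) = 1/(-5 + I))
(693 - 2429)*(k(b(-6)) + C(19)) = (693 - 2429)*(1/(-5 + 0) + 19) = -1736*(1/(-5) + 19) = -1736*(-1/5 + 19) = -1736*94/5 = -163184/5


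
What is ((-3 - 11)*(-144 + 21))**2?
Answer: 2965284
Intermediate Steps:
((-3 - 11)*(-144 + 21))**2 = (-14*(-123))**2 = 1722**2 = 2965284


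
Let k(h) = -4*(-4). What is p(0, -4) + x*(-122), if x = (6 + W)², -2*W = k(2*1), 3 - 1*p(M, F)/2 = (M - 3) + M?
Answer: -476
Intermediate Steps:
p(M, F) = 12 - 4*M (p(M, F) = 6 - 2*((M - 3) + M) = 6 - 2*((-3 + M) + M) = 6 - 2*(-3 + 2*M) = 6 + (6 - 4*M) = 12 - 4*M)
k(h) = 16
W = -8 (W = -½*16 = -8)
x = 4 (x = (6 - 8)² = (-2)² = 4)
p(0, -4) + x*(-122) = (12 - 4*0) + 4*(-122) = (12 + 0) - 488 = 12 - 488 = -476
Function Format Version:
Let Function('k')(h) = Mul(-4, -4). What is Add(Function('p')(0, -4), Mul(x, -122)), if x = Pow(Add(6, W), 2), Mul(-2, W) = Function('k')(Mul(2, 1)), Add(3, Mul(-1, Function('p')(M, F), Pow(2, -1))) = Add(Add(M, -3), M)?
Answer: -476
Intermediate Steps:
Function('p')(M, F) = Add(12, Mul(-4, M)) (Function('p')(M, F) = Add(6, Mul(-2, Add(Add(M, -3), M))) = Add(6, Mul(-2, Add(Add(-3, M), M))) = Add(6, Mul(-2, Add(-3, Mul(2, M)))) = Add(6, Add(6, Mul(-4, M))) = Add(12, Mul(-4, M)))
Function('k')(h) = 16
W = -8 (W = Mul(Rational(-1, 2), 16) = -8)
x = 4 (x = Pow(Add(6, -8), 2) = Pow(-2, 2) = 4)
Add(Function('p')(0, -4), Mul(x, -122)) = Add(Add(12, Mul(-4, 0)), Mul(4, -122)) = Add(Add(12, 0), -488) = Add(12, -488) = -476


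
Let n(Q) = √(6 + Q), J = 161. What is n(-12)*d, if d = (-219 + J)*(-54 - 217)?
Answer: 15718*I*√6 ≈ 38501.0*I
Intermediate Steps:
d = 15718 (d = (-219 + 161)*(-54 - 217) = -58*(-271) = 15718)
n(-12)*d = √(6 - 12)*15718 = √(-6)*15718 = (I*√6)*15718 = 15718*I*√6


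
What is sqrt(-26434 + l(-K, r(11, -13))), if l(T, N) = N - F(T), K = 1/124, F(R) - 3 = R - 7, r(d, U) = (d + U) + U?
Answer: I*sqrt(101654549)/62 ≈ 162.62*I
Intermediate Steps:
r(d, U) = d + 2*U (r(d, U) = (U + d) + U = d + 2*U)
F(R) = -4 + R (F(R) = 3 + (R - 7) = 3 + (-7 + R) = -4 + R)
K = 1/124 ≈ 0.0080645
l(T, N) = 4 + N - T (l(T, N) = N - (-4 + T) = N + (4 - T) = 4 + N - T)
sqrt(-26434 + l(-K, r(11, -13))) = sqrt(-26434 + (4 + (11 + 2*(-13)) - (-1)/124)) = sqrt(-26434 + (4 + (11 - 26) - 1*(-1/124))) = sqrt(-26434 + (4 - 15 + 1/124)) = sqrt(-26434 - 1363/124) = sqrt(-3279179/124) = I*sqrt(101654549)/62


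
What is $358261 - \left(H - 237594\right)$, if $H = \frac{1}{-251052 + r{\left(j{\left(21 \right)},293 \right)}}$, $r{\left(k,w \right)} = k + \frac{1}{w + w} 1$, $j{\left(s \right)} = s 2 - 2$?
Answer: $\frac{87646117987091}{147093031} \approx 5.9586 \cdot 10^{5}$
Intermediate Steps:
$j{\left(s \right)} = -2 + 2 s$ ($j{\left(s \right)} = 2 s - 2 = -2 + 2 s$)
$r{\left(k,w \right)} = k + \frac{1}{2 w}$ ($r{\left(k,w \right)} = k + \frac{1}{2 w} 1 = k + \frac{1}{2 w}$)
$H = - \frac{586}{147093031}$ ($H = \frac{1}{-251052 + \left(\left(-2 + 2 \cdot 21\right) + \frac{1}{2 \cdot 293}\right)} = \frac{1}{-251052 + \left(\left(-2 + 42\right) + \frac{1}{2} \cdot \frac{1}{293}\right)} = \frac{1}{-251052 + \left(40 + \frac{1}{586}\right)} = \frac{1}{-251052 + \frac{23441}{586}} = \frac{1}{- \frac{147093031}{586}} = - \frac{586}{147093031} \approx -3.9839 \cdot 10^{-6}$)
$358261 - \left(H - 237594\right) = 358261 - \left(- \frac{586}{147093031} - 237594\right) = 358261 - - \frac{34948421608000}{147093031} = 358261 + \frac{34948421608000}{147093031} = \frac{87646117987091}{147093031}$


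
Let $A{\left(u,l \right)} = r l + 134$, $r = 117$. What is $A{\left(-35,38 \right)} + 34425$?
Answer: $39005$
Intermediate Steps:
$A{\left(u,l \right)} = 134 + 117 l$ ($A{\left(u,l \right)} = 117 l + 134 = 134 + 117 l$)
$A{\left(-35,38 \right)} + 34425 = \left(134 + 117 \cdot 38\right) + 34425 = \left(134 + 4446\right) + 34425 = 4580 + 34425 = 39005$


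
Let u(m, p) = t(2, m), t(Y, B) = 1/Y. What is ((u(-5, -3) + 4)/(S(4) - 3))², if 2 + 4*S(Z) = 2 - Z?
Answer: 81/64 ≈ 1.2656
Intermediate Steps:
t(Y, B) = 1/Y
u(m, p) = ½ (u(m, p) = 1/2 = ½)
S(Z) = -Z/4 (S(Z) = -½ + (2 - Z)/4 = -½ + (½ - Z/4) = -Z/4)
((u(-5, -3) + 4)/(S(4) - 3))² = ((½ + 4)/(-¼*4 - 3))² = (9/(2*(-1 - 3)))² = ((9/2)/(-4))² = ((9/2)*(-¼))² = (-9/8)² = 81/64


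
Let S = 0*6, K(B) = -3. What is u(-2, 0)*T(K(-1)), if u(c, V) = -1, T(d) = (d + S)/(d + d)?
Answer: -½ ≈ -0.50000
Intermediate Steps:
S = 0
T(d) = ½ (T(d) = (d + 0)/(d + d) = d/((2*d)) = d*(1/(2*d)) = ½)
u(-2, 0)*T(K(-1)) = -1*½ = -½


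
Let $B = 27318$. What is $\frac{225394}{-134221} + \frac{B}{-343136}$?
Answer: $- \frac{40503722431}{23028028528} \approx -1.7589$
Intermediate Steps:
$\frac{225394}{-134221} + \frac{B}{-343136} = \frac{225394}{-134221} + \frac{27318}{-343136} = 225394 \left(- \frac{1}{134221}\right) + 27318 \left(- \frac{1}{343136}\right) = - \frac{225394}{134221} - \frac{13659}{171568} = - \frac{40503722431}{23028028528}$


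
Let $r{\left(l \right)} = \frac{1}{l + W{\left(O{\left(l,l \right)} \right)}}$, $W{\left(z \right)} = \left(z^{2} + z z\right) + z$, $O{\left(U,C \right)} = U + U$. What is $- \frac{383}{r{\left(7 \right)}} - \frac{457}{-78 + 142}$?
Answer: $- \frac{10123913}{64} \approx -1.5819 \cdot 10^{5}$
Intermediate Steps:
$O{\left(U,C \right)} = 2 U$
$W{\left(z \right)} = z + 2 z^{2}$ ($W{\left(z \right)} = \left(z^{2} + z^{2}\right) + z = 2 z^{2} + z = z + 2 z^{2}$)
$r{\left(l \right)} = \frac{1}{l + 2 l \left(1 + 4 l\right)}$ ($r{\left(l \right)} = \frac{1}{l + 2 l \left(1 + 2 \cdot 2 l\right)} = \frac{1}{l + 2 l \left(1 + 4 l\right)}$)
$- \frac{383}{r{\left(7 \right)}} - \frac{457}{-78 + 142} = - \frac{383}{\frac{1}{7} \frac{1}{3 + 8 \cdot 7}} - \frac{457}{-78 + 142} = - \frac{383}{\frac{1}{7} \frac{1}{3 + 56}} - \frac{457}{64} = - \frac{383}{\frac{1}{7} \cdot \frac{1}{59}} - \frac{457}{64} = - 383 \frac{1}{\frac{1}{413}} - \frac{457}{64} = \left(-383\right) 413 - \frac{457}{64} = -158179 - \frac{457}{64} = - \frac{10123913}{64}$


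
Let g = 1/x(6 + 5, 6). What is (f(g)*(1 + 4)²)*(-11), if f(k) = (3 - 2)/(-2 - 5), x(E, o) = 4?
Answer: 275/7 ≈ 39.286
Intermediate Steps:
g = ¼ (g = 1/4 = ¼ ≈ 0.25000)
f(k) = -⅐ (f(k) = 1/(-7) = 1*(-⅐) = -⅐)
(f(g)*(1 + 4)²)*(-11) = -(1 + 4)²/7*(-11) = -⅐*5²*(-11) = -⅐*25*(-11) = -25/7*(-11) = 275/7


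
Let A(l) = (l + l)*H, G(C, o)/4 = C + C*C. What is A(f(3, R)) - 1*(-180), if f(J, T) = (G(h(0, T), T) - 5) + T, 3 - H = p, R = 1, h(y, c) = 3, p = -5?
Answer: 884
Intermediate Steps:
H = 8 (H = 3 - 1*(-5) = 3 + 5 = 8)
G(C, o) = 4*C + 4*C**2 (G(C, o) = 4*(C + C*C) = 4*(C + C**2) = 4*C + 4*C**2)
f(J, T) = 43 + T (f(J, T) = (4*3*(1 + 3) - 5) + T = (4*3*4 - 5) + T = (48 - 5) + T = 43 + T)
A(l) = 16*l (A(l) = (l + l)*8 = (2*l)*8 = 16*l)
A(f(3, R)) - 1*(-180) = 16*(43 + 1) - 1*(-180) = 16*44 + 180 = 704 + 180 = 884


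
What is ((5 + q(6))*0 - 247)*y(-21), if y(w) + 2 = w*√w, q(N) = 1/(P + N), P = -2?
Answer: 494 + 5187*I*√21 ≈ 494.0 + 23770.0*I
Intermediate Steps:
q(N) = 1/(-2 + N)
y(w) = -2 + w^(3/2) (y(w) = -2 + w*√w = -2 + w^(3/2))
((5 + q(6))*0 - 247)*y(-21) = ((5 + 1/(-2 + 6))*0 - 247)*(-2 + (-21)^(3/2)) = ((5 + 1/4)*0 - 247)*(-2 - 21*I*√21) = ((5 + ¼)*0 - 247)*(-2 - 21*I*√21) = ((21/4)*0 - 247)*(-2 - 21*I*√21) = (0 - 247)*(-2 - 21*I*√21) = -247*(-2 - 21*I*√21) = 494 + 5187*I*√21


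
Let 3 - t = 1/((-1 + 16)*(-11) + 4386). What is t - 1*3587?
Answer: -15128065/4221 ≈ -3584.0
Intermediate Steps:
t = 12662/4221 (t = 3 - 1/((-1 + 16)*(-11) + 4386) = 3 - 1/(15*(-11) + 4386) = 3 - 1/(-165 + 4386) = 3 - 1/4221 = 12662/4221 ≈ 2.9998)
t - 1*3587 = 12662/4221 - 1*3587 = 12662/4221 - 3587 = -15128065/4221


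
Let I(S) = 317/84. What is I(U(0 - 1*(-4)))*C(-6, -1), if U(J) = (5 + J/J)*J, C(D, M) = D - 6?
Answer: -317/7 ≈ -45.286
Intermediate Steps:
C(D, M) = -6 + D
U(J) = 6*J (U(J) = (5 + 1)*J = 6*J)
I(S) = 317/84 (I(S) = 317*(1/84) = 317/84)
I(U(0 - 1*(-4)))*C(-6, -1) = 317*(-6 - 6)/84 = (317/84)*(-12) = -317/7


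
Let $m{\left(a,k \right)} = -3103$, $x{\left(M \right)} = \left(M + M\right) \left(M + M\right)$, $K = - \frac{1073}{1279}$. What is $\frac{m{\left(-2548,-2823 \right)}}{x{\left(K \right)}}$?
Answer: $- \frac{175034987}{158804} \approx -1102.2$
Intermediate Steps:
$K = - \frac{1073}{1279}$ ($K = \left(-1073\right) \frac{1}{1279} = - \frac{1073}{1279} \approx -0.83894$)
$x{\left(M \right)} = 4 M^{2}$ ($x{\left(M \right)} = 2 M 2 M = 4 M^{2}$)
$\frac{m{\left(-2548,-2823 \right)}}{x{\left(K \right)}} = - \frac{3103}{4 \left(- \frac{1073}{1279}\right)^{2}} = - \frac{3103}{4 \cdot \frac{1151329}{1635841}} = - \frac{3103}{\frac{4605316}{1635841}} = \left(-3103\right) \frac{1635841}{4605316} = - \frac{175034987}{158804}$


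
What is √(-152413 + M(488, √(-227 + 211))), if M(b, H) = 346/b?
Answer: 7*I*√46296011/122 ≈ 390.4*I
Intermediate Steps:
√(-152413 + M(488, √(-227 + 211))) = √(-152413 + 346/488) = √(-152413 + 346*(1/488)) = √(-152413 + 173/244) = √(-37188599/244) = 7*I*√46296011/122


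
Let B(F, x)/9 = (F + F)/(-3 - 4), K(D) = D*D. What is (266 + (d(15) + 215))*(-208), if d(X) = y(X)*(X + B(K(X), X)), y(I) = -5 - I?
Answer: -17111536/7 ≈ -2.4445e+6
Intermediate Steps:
K(D) = D²
B(F, x) = -18*F/7 (B(F, x) = 9*((F + F)/(-3 - 4)) = 9*((2*F)/(-7)) = 9*((2*F)*(-⅐)) = 9*(-2*F/7) = -18*F/7)
d(X) = (-5 - X)*(X - 18*X²/7)
(266 + (d(15) + 215))*(-208) = (266 + ((⅐)*15*(-7 + 18*15)*(5 + 15) + 215))*(-208) = (266 + ((⅐)*15*(-7 + 270)*20 + 215))*(-208) = (266 + ((⅐)*15*263*20 + 215))*(-208) = (266 + (78900/7 + 215))*(-208) = (266 + 80405/7)*(-208) = (82267/7)*(-208) = -17111536/7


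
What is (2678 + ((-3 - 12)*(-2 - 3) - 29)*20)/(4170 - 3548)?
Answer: 1799/311 ≈ 5.7846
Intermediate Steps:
(2678 + ((-3 - 12)*(-2 - 3) - 29)*20)/(4170 - 3548) = (2678 + (-15*(-5) - 29)*20)/622 = (2678 + (75 - 29)*20)*(1/622) = (2678 + 46*20)*(1/622) = (2678 + 920)*(1/622) = 3598*(1/622) = 1799/311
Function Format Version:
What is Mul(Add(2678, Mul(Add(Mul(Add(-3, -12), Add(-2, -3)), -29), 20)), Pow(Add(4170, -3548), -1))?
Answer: Rational(1799, 311) ≈ 5.7846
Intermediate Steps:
Mul(Add(2678, Mul(Add(Mul(Add(-3, -12), Add(-2, -3)), -29), 20)), Pow(Add(4170, -3548), -1)) = Mul(Add(2678, Mul(Add(Mul(-15, -5), -29), 20)), Pow(622, -1)) = Mul(Add(2678, Mul(Add(75, -29), 20)), Rational(1, 622)) = Mul(Add(2678, Mul(46, 20)), Rational(1, 622)) = Mul(Add(2678, 920), Rational(1, 622)) = Mul(3598, Rational(1, 622)) = Rational(1799, 311)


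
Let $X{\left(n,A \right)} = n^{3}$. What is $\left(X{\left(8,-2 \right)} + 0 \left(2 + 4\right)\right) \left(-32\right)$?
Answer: $-16384$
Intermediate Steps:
$\left(X{\left(8,-2 \right)} + 0 \left(2 + 4\right)\right) \left(-32\right) = \left(8^{3} + 0 \left(2 + 4\right)\right) \left(-32\right) = \left(512 + 0 \cdot 6\right) \left(-32\right) = \left(512 + 0\right) \left(-32\right) = 512 \left(-32\right) = -16384$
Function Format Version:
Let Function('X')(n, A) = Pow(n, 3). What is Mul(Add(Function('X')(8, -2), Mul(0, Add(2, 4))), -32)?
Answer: -16384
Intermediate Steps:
Mul(Add(Function('X')(8, -2), Mul(0, Add(2, 4))), -32) = Mul(Add(Pow(8, 3), Mul(0, Add(2, 4))), -32) = Mul(Add(512, Mul(0, 6)), -32) = Mul(Add(512, 0), -32) = Mul(512, -32) = -16384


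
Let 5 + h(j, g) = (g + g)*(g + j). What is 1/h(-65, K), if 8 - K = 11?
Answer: 1/403 ≈ 0.0024814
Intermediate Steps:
K = -3 (K = 8 - 1*11 = 8 - 11 = -3)
h(j, g) = -5 + 2*g*(g + j) (h(j, g) = -5 + (g + g)*(g + j) = -5 + (2*g)*(g + j) = -5 + 2*g*(g + j))
1/h(-65, K) = 1/(-5 + 2*(-3)² + 2*(-3)*(-65)) = 1/(-5 + 2*9 + 390) = 1/(-5 + 18 + 390) = 1/403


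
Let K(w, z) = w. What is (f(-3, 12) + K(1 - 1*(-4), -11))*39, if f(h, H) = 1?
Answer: 234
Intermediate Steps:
(f(-3, 12) + K(1 - 1*(-4), -11))*39 = (1 + (1 - 1*(-4)))*39 = (1 + (1 + 4))*39 = (1 + 5)*39 = 6*39 = 234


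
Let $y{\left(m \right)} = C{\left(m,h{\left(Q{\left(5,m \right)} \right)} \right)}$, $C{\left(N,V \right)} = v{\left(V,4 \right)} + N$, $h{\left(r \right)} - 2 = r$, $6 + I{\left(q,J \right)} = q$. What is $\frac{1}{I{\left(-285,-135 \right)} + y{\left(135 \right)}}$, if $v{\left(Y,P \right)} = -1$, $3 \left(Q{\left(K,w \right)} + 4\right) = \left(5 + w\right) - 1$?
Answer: $- \frac{1}{157} \approx -0.0063694$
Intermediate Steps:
$I{\left(q,J \right)} = -6 + q$
$Q{\left(K,w \right)} = - \frac{8}{3} + \frac{w}{3}$ ($Q{\left(K,w \right)} = -4 + \frac{\left(5 + w\right) - 1}{3} = -4 + \frac{4 + w}{3} = -4 + \left(\frac{4}{3} + \frac{w}{3}\right) = - \frac{8}{3} + \frac{w}{3}$)
$h{\left(r \right)} = 2 + r$
$C{\left(N,V \right)} = -1 + N$
$y{\left(m \right)} = -1 + m$
$\frac{1}{I{\left(-285,-135 \right)} + y{\left(135 \right)}} = \frac{1}{\left(-6 - 285\right) + \left(-1 + 135\right)} = \frac{1}{-291 + 134} = \frac{1}{-157} = - \frac{1}{157}$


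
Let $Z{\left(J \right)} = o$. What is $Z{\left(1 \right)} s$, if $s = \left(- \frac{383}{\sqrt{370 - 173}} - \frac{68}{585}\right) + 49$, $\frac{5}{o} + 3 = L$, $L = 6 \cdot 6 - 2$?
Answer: $\frac{28597}{3627} - \frac{1915 \sqrt{197}}{6107} \approx 3.4832$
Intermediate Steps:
$L = 34$ ($L = 36 - 2 = 34$)
$o = \frac{5}{31}$ ($o = \frac{5}{-3 + 34} = \frac{5}{31} \approx 0.16129$)
$Z{\left(J \right)} = \frac{5}{31}$
$s = \frac{28597}{585} - \frac{383 \sqrt{197}}{197}$ ($s = \left(- \frac{383}{\sqrt{197}} - \frac{68}{585}\right) + 49 = \left(- 383 \frac{\sqrt{197}}{197} - \frac{68}{585}\right) + 49 = \left(- \frac{383 \sqrt{197}}{197} - \frac{68}{585}\right) + 49 = \left(- \frac{68}{585} - \frac{383 \sqrt{197}}{197}\right) + 49 = \frac{28597}{585} - \frac{383 \sqrt{197}}{197} \approx 21.596$)
$Z{\left(1 \right)} s = \frac{5 \left(\frac{28597}{585} - \frac{383 \sqrt{197}}{197}\right)}{31} = \frac{28597}{3627} - \frac{1915 \sqrt{197}}{6107}$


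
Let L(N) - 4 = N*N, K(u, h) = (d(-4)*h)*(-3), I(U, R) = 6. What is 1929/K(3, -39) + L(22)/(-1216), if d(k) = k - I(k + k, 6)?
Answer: -60763/29640 ≈ -2.0500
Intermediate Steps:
d(k) = -6 + k (d(k) = k - 1*6 = k - 6 = -6 + k)
K(u, h) = 30*h (K(u, h) = ((-6 - 4)*h)*(-3) = -10*h*(-3) = 30*h)
L(N) = 4 + N**2 (L(N) = 4 + N*N = 4 + N**2)
1929/K(3, -39) + L(22)/(-1216) = 1929/((30*(-39))) + (4 + 22**2)/(-1216) = 1929/(-1170) + (4 + 484)*(-1/1216) = 1929*(-1/1170) + 488*(-1/1216) = -643/390 - 61/152 = -60763/29640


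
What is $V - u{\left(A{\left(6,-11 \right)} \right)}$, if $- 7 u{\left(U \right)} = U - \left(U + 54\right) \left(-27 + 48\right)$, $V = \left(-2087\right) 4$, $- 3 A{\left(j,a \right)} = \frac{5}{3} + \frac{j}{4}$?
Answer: $- \frac{535940}{63} \approx -8507.0$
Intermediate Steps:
$A{\left(j,a \right)} = - \frac{5}{9} - \frac{j}{12}$ ($A{\left(j,a \right)} = - \frac{\frac{5}{3} + \frac{j}{4}}{3} = - \frac{5}{9} - \frac{j}{12}$)
$V = -8348$
$u{\left(U \right)} = 162 + \frac{20 U}{7}$ ($u{\left(U \right)} = - \frac{U - \left(U + 54\right) \left(-27 + 48\right)}{7} = - \frac{U - \left(54 + U\right) 21}{7} = - \frac{U - \left(1134 + 21 U\right)}{7} = - \frac{-1134 - 20 U}{7} = 162 + \frac{20 U}{7}$)
$V - u{\left(A{\left(6,-11 \right)} \right)} = -8348 - \left(162 + \frac{20 \left(- \frac{5}{9} - \frac{1}{2}\right)}{7}\right) = -8348 - \left(162 + \frac{20}{7} \left(- \frac{19}{18}\right)\right) = -8348 - \left(162 - \frac{190}{63}\right) = -8348 - \frac{10016}{63} = - \frac{535940}{63}$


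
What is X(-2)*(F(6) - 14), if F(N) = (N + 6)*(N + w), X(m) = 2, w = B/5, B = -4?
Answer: 484/5 ≈ 96.800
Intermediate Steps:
w = -⅘ (w = -4/5 = -4*⅕ = -⅘ ≈ -0.80000)
F(N) = (6 + N)*(-⅘ + N) (F(N) = (N + 6)*(N - ⅘) = (6 + N)*(-⅘ + N))
X(-2)*(F(6) - 14) = 2*((-24/5 + 6² + (26/5)*6) - 14) = 2*((-24/5 + 36 + 156/5) - 14) = 2*(312/5 - 14) = 2*(242/5) = 484/5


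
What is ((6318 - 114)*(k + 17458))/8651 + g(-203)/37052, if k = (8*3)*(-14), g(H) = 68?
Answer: 983961284611/80134213 ≈ 12279.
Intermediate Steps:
k = -336 (k = 24*(-14) = -336)
((6318 - 114)*(k + 17458))/8651 + g(-203)/37052 = ((6318 - 114)*(-336 + 17458))/8651 + 68/37052 = (6204*17122)*(1/8651) + 68*(1/37052) = 106224888*(1/8651) + 17/9263 = 106224888/8651 + 17/9263 = 983961284611/80134213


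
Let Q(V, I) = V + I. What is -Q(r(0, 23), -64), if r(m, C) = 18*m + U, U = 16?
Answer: 48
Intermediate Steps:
r(m, C) = 16 + 18*m (r(m, C) = 18*m + 16 = 16 + 18*m)
Q(V, I) = I + V
-Q(r(0, 23), -64) = -(-64 + (16 + 18*0)) = -(-64 + (16 + 0)) = -(-64 + 16) = -1*(-48) = 48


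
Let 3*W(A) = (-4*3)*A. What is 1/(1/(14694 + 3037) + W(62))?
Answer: -17731/4397287 ≈ -0.0040323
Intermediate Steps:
W(A) = -4*A (W(A) = ((-4*3)*A)/3 = (-12*A)/3 = -4*A)
1/(1/(14694 + 3037) + W(62)) = 1/(1/(14694 + 3037) - 4*62) = 1/(1/17731 - 248) = 1/(-4397287/17731) = -17731/4397287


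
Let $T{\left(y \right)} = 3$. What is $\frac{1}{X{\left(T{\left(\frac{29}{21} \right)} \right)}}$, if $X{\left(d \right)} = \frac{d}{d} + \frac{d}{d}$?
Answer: $\frac{1}{2} \approx 0.5$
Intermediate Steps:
$X{\left(d \right)} = 2$ ($X{\left(d \right)} = 1 + 1 = 2$)
$\frac{1}{X{\left(T{\left(\frac{29}{21} \right)} \right)}} = \frac{1}{2}$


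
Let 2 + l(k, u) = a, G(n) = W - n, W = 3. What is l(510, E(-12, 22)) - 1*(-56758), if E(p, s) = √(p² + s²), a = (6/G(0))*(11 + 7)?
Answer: 56792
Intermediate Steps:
G(n) = 3 - n
a = 36 (a = (6/(3 - 1*0))*(11 + 7) = (6/(3 + 0))*18 = (6/3)*18 = (6*(⅓))*18 = 2*18 = 36)
l(k, u) = 34 (l(k, u) = -2 + 36 = 34)
l(510, E(-12, 22)) - 1*(-56758) = 34 - 1*(-56758) = 34 + 56758 = 56792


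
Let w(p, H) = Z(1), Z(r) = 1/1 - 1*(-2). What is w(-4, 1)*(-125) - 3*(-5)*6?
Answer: -285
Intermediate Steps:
Z(r) = 3 (Z(r) = 1*1 + 2 = 1 + 2 = 3)
w(p, H) = 3
w(-4, 1)*(-125) - 3*(-5)*6 = 3*(-125) - 3*(-5)*6 = -375 + 15*6 = -375 + 90 = -285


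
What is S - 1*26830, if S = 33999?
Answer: 7169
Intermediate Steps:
S - 1*26830 = 33999 - 1*26830 = 33999 - 26830 = 7169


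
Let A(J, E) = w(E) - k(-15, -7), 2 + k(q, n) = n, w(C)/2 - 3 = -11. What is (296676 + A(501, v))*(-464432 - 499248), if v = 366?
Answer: -285893981920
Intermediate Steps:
w(C) = -16 (w(C) = 6 + 2*(-11) = 6 - 22 = -16)
k(q, n) = -2 + n
A(J, E) = -7 (A(J, E) = -16 - (-2 - 7) = -16 - 1*(-9) = -16 + 9 = -7)
(296676 + A(501, v))*(-464432 - 499248) = (296676 - 7)*(-464432 - 499248) = 296669*(-963680) = -285893981920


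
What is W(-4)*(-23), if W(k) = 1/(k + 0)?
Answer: 23/4 ≈ 5.7500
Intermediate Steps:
W(k) = 1/k
W(-4)*(-23) = -23/(-4) = -¼*(-23) = 23/4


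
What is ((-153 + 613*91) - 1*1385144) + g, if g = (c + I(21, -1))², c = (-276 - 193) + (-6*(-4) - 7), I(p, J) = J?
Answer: -1124305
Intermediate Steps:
c = -452 (c = -469 + (24 - 7) = -469 + 17 = -452)
g = 205209 (g = (-452 - 1)² = (-453)² = 205209)
((-153 + 613*91) - 1*1385144) + g = ((-153 + 613*91) - 1*1385144) + 205209 = ((-153 + 55783) - 1385144) + 205209 = (55630 - 1385144) + 205209 = -1329514 + 205209 = -1124305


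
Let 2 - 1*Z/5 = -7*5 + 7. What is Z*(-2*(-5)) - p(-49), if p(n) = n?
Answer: 1549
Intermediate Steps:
Z = 150 (Z = 10 - 5*(-7*5 + 7) = 10 - 5*(-35 + 7) = 10 - 5*(-28) = 10 + 140 = 150)
Z*(-2*(-5)) - p(-49) = 150*(-2*(-5)) - 1*(-49) = 150*10 + 49 = 1500 + 49 = 1549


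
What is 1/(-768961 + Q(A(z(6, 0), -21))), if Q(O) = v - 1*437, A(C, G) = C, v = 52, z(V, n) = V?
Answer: -1/769346 ≈ -1.2998e-6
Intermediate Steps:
Q(O) = -385 (Q(O) = 52 - 1*437 = 52 - 437 = -385)
1/(-768961 + Q(A(z(6, 0), -21))) = 1/(-768961 - 385) = 1/(-769346) = -1/769346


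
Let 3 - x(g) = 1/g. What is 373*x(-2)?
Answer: 2611/2 ≈ 1305.5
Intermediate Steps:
x(g) = 3 - 1/g
373*x(-2) = 373*(3 - 1/(-2)) = 373*(3 - 1*(-1/2)) = 373*(3 + 1/2) = 373*(7/2) = 2611/2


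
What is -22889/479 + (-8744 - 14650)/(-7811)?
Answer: -167580253/3741469 ≈ -44.790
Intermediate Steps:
-22889/479 + (-8744 - 14650)/(-7811) = -22889*1/479 - 23394*(-1/7811) = -22889/479 + 23394/7811 = -167580253/3741469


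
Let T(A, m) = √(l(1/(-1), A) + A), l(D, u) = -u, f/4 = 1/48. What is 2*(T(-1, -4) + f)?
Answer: ⅙ ≈ 0.16667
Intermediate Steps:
f = 1/12 (f = 4/48 = 4*(1/48) = 1/12 ≈ 0.083333)
T(A, m) = 0 (T(A, m) = √(-A + A) = √0 = 0)
2*(T(-1, -4) + f) = 2*(0 + 1/12) = 2*(1/12) = ⅙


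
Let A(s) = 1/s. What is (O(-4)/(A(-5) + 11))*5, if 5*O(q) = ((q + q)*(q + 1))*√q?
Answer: 40*I/9 ≈ 4.4444*I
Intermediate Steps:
A(s) = 1/s
O(q) = 2*q^(3/2)*(1 + q)/5 (O(q) = (((q + q)*(q + 1))*√q)/5 = (((2*q)*(1 + q))*√q)/5 = ((2*q*(1 + q))*√q)/5 = (2*q^(3/2)*(1 + q))/5 = 2*q^(3/2)*(1 + q)/5)
(O(-4)/(A(-5) + 11))*5 = ((2*(-4)^(3/2)*(1 - 4)/5)/(1/(-5) + 11))*5 = (((⅖)*(-8*I)*(-3))/(-⅕ + 11))*5 = ((48*I/5)/(54/5))*5 = ((48*I/5)*(5/54))*5 = (8*I/9)*5 = 40*I/9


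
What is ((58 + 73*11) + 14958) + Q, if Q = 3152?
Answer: 18971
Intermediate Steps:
((58 + 73*11) + 14958) + Q = ((58 + 73*11) + 14958) + 3152 = ((58 + 803) + 14958) + 3152 = (861 + 14958) + 3152 = 15819 + 3152 = 18971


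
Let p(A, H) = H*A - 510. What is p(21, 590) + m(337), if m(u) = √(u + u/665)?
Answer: 11880 + 3*√16583770/665 ≈ 11898.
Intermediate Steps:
p(A, H) = -510 + A*H (p(A, H) = A*H - 510 = -510 + A*H)
m(u) = 3*√49210*√u/665 (m(u) = √(u + u*(1/665)) = √(u + u/665) = √(666*u/665) = 3*√49210*√u/665)
p(21, 590) + m(337) = (-510 + 21*590) + 3*√49210*√337/665 = (-510 + 12390) + 3*√16583770/665 = 11880 + 3*√16583770/665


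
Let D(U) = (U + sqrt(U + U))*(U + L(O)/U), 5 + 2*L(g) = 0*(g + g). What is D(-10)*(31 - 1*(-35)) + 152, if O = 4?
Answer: 6587 - 1287*I*sqrt(5) ≈ 6587.0 - 2877.8*I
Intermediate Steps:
L(g) = -5/2 (L(g) = -5/2 + (0*(g + g))/2 = -5/2 + (0*(2*g))/2 = -5/2 + (1/2)*0 = -5/2 + 0 = -5/2)
D(U) = (U - 5/(2*U))*(U + sqrt(2)*sqrt(U)) (D(U) = (U + sqrt(U + U))*(U - 5/(2*U)) = (U + sqrt(2*U))*(U - 5/(2*U)) = (U + sqrt(2)*sqrt(U))*(U - 5/(2*U)) = (U - 5/(2*U))*(U + sqrt(2)*sqrt(U)))
D(-10)*(31 - 1*(-35)) + 152 = (-5/2 + (-10)**2 + sqrt(2)*(-10)**(3/2) - 5*sqrt(2)/(2*sqrt(-10)))*(31 - 1*(-35)) + 152 = (-5/2 + 100 + sqrt(2)*(-10*I*sqrt(10)) - 5*sqrt(2)*(-I*sqrt(10)/10)/2)*(31 + 35) + 152 = (-5/2 + 100 - 20*I*sqrt(5) + I*sqrt(5)/2)*66 + 152 = (195/2 - 39*I*sqrt(5)/2)*66 + 152 = (6435 - 1287*I*sqrt(5)) + 152 = 6587 - 1287*I*sqrt(5)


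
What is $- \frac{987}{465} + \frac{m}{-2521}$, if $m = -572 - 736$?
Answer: $- \frac{626669}{390755} \approx -1.6037$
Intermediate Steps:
$m = -1308$
$- \frac{987}{465} + \frac{m}{-2521} = - \frac{987}{465} - \frac{1308}{-2521} = \left(-987\right) \frac{1}{465} - - \frac{1308}{2521} = - \frac{329}{155} + \frac{1308}{2521} = - \frac{626669}{390755}$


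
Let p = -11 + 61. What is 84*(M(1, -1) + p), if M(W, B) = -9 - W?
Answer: 3360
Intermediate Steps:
p = 50
84*(M(1, -1) + p) = 84*((-9 - 1*1) + 50) = 84*((-9 - 1) + 50) = 84*(-10 + 50) = 84*40 = 3360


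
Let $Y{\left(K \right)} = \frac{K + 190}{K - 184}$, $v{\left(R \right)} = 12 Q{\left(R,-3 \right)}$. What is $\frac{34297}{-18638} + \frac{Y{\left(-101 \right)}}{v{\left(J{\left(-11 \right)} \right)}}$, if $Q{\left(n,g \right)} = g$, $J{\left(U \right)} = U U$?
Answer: $- \frac{175114219}{95612940} \approx -1.8315$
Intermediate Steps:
$J{\left(U \right)} = U^{2}$
$v{\left(R \right)} = -36$ ($v{\left(R \right)} = 12 \left(-3\right) = -36$)
$Y{\left(K \right)} = \frac{190 + K}{-184 + K}$
$\frac{34297}{-18638} + \frac{Y{\left(-101 \right)}}{v{\left(J{\left(-11 \right)} \right)}} = \frac{34297}{-18638} + \frac{\frac{1}{-184 - 101} \left(190 - 101\right)}{-36} = 34297 \left(- \frac{1}{18638}\right) + \frac{1}{-285} \cdot 89 \left(- \frac{1}{36}\right) = - \frac{34297}{18638} + \left(- \frac{1}{285}\right) 89 \left(- \frac{1}{36}\right) = - \frac{34297}{18638} - - \frac{89}{10260} = - \frac{34297}{18638} + \frac{89}{10260} = - \frac{175114219}{95612940}$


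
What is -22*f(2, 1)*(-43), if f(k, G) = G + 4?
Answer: 4730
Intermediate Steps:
f(k, G) = 4 + G
-22*f(2, 1)*(-43) = -22*(4 + 1)*(-43) = -22*5*(-43) = -110*(-43) = 4730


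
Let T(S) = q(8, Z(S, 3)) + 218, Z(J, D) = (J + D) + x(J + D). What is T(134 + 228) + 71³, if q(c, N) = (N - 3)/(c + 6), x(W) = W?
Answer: 5014533/14 ≈ 3.5818e+5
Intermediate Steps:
Z(J, D) = 2*D + 2*J (Z(J, D) = (J + D) + (J + D) = (D + J) + (D + J) = 2*D + 2*J)
q(c, N) = (-3 + N)/(6 + c)
T(S) = 3055/14 + S/7 (T(S) = (-3 + (2*3 + 2*S))/(6 + 8) + 218 = (-3 + (6 + 2*S))/14 + 218 = (3 + 2*S)/14 + 218 = (3/14 + S/7) + 218 = 3055/14 + S/7)
T(134 + 228) + 71³ = (3055/14 + (134 + 228)/7) + 71³ = (3055/14 + (⅐)*362) + 357911 = (3055/14 + 362/7) + 357911 = 3779/14 + 357911 = 5014533/14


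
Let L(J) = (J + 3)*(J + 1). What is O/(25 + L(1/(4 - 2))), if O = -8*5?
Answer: -160/121 ≈ -1.3223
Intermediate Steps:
O = -40
L(J) = (1 + J)*(3 + J) (L(J) = (3 + J)*(1 + J) = (1 + J)*(3 + J))
O/(25 + L(1/(4 - 2))) = -40/(25 + (3 + (1/(4 - 2))² + 4/(4 - 2))) = -40/(25 + (3 + (1/2)² + 4/2)) = -40/(25 + (3 + (½)² + 4*(½))) = -40/(25 + (3 + ¼ + 2)) = -40/(25 + 21/4) = -40/121/4 = -40*4/121 = -160/121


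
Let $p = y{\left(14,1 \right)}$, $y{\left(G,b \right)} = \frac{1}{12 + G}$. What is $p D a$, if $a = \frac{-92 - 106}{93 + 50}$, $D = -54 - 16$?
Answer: $\frac{630}{169} \approx 3.7278$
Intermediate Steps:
$D = -70$
$p = \frac{1}{26}$ ($p = \frac{1}{12 + 14} = \frac{1}{26} \approx 0.038462$)
$a = - \frac{18}{13}$ ($a = - \frac{198}{143} = \left(-198\right) \frac{1}{143} = - \frac{18}{13} \approx -1.3846$)
$p D a = \frac{1}{26} \left(-70\right) \left(- \frac{18}{13}\right) = \left(- \frac{35}{13}\right) \left(- \frac{18}{13}\right) = \frac{630}{169}$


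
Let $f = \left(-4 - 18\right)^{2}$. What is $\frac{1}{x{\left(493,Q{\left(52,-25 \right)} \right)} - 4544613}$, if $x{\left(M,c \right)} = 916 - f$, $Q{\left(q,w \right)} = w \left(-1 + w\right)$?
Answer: $- \frac{1}{4544181} \approx -2.2006 \cdot 10^{-7}$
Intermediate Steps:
$f = 484$ ($f = \left(-22\right)^{2} = 484$)
$x{\left(M,c \right)} = 432$ ($x{\left(M,c \right)} = 916 - 484 = 432$)
$\frac{1}{x{\left(493,Q{\left(52,-25 \right)} \right)} - 4544613} = \frac{1}{432 - 4544613} = \frac{1}{-4544181} = - \frac{1}{4544181}$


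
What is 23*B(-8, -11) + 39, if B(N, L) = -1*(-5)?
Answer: 154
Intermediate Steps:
B(N, L) = 5
23*B(-8, -11) + 39 = 23*5 + 39 = 115 + 39 = 154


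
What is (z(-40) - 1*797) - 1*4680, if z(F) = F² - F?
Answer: -3837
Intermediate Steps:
(z(-40) - 1*797) - 1*4680 = (-40*(-1 - 40) - 1*797) - 1*4680 = (-40*(-41) - 797) - 4680 = (1640 - 797) - 4680 = 843 - 4680 = -3837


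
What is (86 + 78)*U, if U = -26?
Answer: -4264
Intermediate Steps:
(86 + 78)*U = (86 + 78)*(-26) = 164*(-26) = -4264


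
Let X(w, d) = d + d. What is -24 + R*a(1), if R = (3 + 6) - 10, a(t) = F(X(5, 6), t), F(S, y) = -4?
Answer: -20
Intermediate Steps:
X(w, d) = 2*d
a(t) = -4
R = -1 (R = 9 - 10 = -1)
-24 + R*a(1) = -24 - 1*(-4) = -24 + 4 = -20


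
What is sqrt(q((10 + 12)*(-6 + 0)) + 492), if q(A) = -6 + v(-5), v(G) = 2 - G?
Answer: sqrt(493) ≈ 22.204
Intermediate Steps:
q(A) = 1 (q(A) = -6 + (2 - 1*(-5)) = -6 + (2 + 5) = -6 + 7 = 1)
sqrt(q((10 + 12)*(-6 + 0)) + 492) = sqrt(1 + 492) = sqrt(493)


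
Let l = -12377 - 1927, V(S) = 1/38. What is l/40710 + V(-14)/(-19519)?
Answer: -1768272033/5032583770 ≈ -0.35136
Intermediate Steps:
V(S) = 1/38
l = -14304
l/40710 + V(-14)/(-19519) = -14304/40710 + (1/38)/(-19519) = -14304*1/40710 + (1/38)*(-1/19519) = -2384/6785 - 1/741722 = -1768272033/5032583770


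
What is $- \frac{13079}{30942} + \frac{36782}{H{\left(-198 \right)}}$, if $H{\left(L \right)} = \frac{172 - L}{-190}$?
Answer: $- \frac{21624548159}{1144854} \approx -18888.0$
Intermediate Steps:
$H{\left(L \right)} = - \frac{86}{95} + \frac{L}{190}$ ($H{\left(L \right)} = \left(172 - L\right) \left(- \frac{1}{190}\right) = - \frac{86}{95} + \frac{L}{190}$)
$- \frac{13079}{30942} + \frac{36782}{H{\left(-198 \right)}} = - \frac{13079}{30942} + \frac{36782}{- \frac{86}{95} + \frac{1}{190} \left(-198\right)} = \left(-13079\right) \frac{1}{30942} + \frac{36782}{- \frac{86}{95} - \frac{99}{95}} = - \frac{13079}{30942} + \frac{36782}{- \frac{37}{19}} = - \frac{13079}{30942} + 36782 \left(- \frac{19}{37}\right) = - \frac{13079}{30942} - \frac{698858}{37} = - \frac{21624548159}{1144854}$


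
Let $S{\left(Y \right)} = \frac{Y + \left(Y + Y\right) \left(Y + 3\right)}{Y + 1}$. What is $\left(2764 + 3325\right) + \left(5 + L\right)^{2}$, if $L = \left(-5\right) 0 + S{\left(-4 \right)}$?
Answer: $\frac{54922}{9} \approx 6102.4$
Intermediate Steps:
$S{\left(Y \right)} = \frac{Y + 2 Y \left(3 + Y\right)}{1 + Y}$
$L = - \frac{4}{3}$ ($L = \left(-5\right) 0 - \frac{4 \left(7 + 2 \left(-4\right)\right)}{1 - 4} = 0 - \frac{4 \left(7 - 8\right)}{-3} = 0 - \left(- \frac{4}{3}\right) \left(-1\right) = 0 - \frac{4}{3} = - \frac{4}{3} \approx -1.3333$)
$\left(2764 + 3325\right) + \left(5 + L\right)^{2} = \left(2764 + 3325\right) + \left(5 - \frac{4}{3}\right)^{2} = 6089 + \left(\frac{11}{3}\right)^{2} = 6089 + \frac{121}{9} = \frac{54922}{9}$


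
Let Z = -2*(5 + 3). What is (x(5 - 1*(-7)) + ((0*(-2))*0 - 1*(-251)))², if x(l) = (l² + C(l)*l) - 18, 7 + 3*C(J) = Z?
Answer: 81225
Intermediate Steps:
Z = -16 (Z = -2*8 = -16)
C(J) = -23/3 (C(J) = -7/3 + (⅓)*(-16) = -7/3 - 16/3 = -23/3)
x(l) = -18 + l² - 23*l/3 (x(l) = (l² - 23*l/3) - 18 = -18 + l² - 23*l/3)
(x(5 - 1*(-7)) + ((0*(-2))*0 - 1*(-251)))² = ((-18 + (5 - 1*(-7))² - 23*(5 - 1*(-7))/3) + ((0*(-2))*0 - 1*(-251)))² = ((-18 + (5 + 7)² - 23*(5 + 7)/3) + (0*0 + 251))² = ((-18 + 12² - 23/3*12) + (0 + 251))² = ((-18 + 144 - 92) + 251)² = (34 + 251)² = 285² = 81225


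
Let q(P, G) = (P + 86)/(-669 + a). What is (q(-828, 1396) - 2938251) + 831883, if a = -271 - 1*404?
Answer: -202211275/96 ≈ -2.1064e+6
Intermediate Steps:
a = -675 (a = -271 - 404 = -675)
q(P, G) = -43/672 - P/1344 (q(P, G) = (P + 86)/(-669 - 675) = (86 + P)/(-1344) = (86 + P)*(-1/1344) = -43/672 - P/1344)
(q(-828, 1396) - 2938251) + 831883 = ((-43/672 - 1/1344*(-828)) - 2938251) + 831883 = ((-43/672 + 69/112) - 2938251) + 831883 = (53/96 - 2938251) + 831883 = -282072043/96 + 831883 = -202211275/96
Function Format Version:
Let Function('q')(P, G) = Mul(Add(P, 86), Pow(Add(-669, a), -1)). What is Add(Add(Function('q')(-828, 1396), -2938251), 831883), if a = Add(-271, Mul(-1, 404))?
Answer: Rational(-202211275, 96) ≈ -2.1064e+6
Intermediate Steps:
a = -675 (a = Add(-271, -404) = -675)
Function('q')(P, G) = Add(Rational(-43, 672), Mul(Rational(-1, 1344), P)) (Function('q')(P, G) = Mul(Add(P, 86), Pow(Add(-669, -675), -1)) = Mul(Add(86, P), Pow(-1344, -1)) = Mul(Add(86, P), Rational(-1, 1344)) = Add(Rational(-43, 672), Mul(Rational(-1, 1344), P)))
Add(Add(Function('q')(-828, 1396), -2938251), 831883) = Add(Add(Add(Rational(-43, 672), Mul(Rational(-1, 1344), -828)), -2938251), 831883) = Add(Add(Add(Rational(-43, 672), Rational(69, 112)), -2938251), 831883) = Add(Add(Rational(53, 96), -2938251), 831883) = Add(Rational(-282072043, 96), 831883) = Rational(-202211275, 96)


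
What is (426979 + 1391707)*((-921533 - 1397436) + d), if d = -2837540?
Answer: -9378070727174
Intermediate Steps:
(426979 + 1391707)*((-921533 - 1397436) + d) = (426979 + 1391707)*((-921533 - 1397436) - 2837540) = 1818686*(-2318969 - 2837540) = 1818686*(-5156509) = -9378070727174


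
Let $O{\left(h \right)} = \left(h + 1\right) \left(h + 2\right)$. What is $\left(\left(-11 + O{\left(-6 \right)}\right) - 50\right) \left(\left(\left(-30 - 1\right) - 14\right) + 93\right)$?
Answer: $-1968$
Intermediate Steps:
$O{\left(h \right)} = \left(1 + h\right) \left(2 + h\right)$
$\left(\left(-11 + O{\left(-6 \right)}\right) - 50\right) \left(\left(\left(-30 - 1\right) - 14\right) + 93\right) = \left(\left(-11 + \left(2 + \left(-6\right)^{2} + 3 \left(-6\right)\right)\right) - 50\right) \left(\left(\left(-30 - 1\right) - 14\right) + 93\right) = \left(\left(-11 + \left(2 + 36 - 18\right)\right) - 50\right) \left(\left(-31 - 14\right) + 93\right) = \left(\left(-11 + 20\right) - 50\right) \left(-45 + 93\right) = \left(9 - 50\right) 48 = \left(-41\right) 48 = -1968$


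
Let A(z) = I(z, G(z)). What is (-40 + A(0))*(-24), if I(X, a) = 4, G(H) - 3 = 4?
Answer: 864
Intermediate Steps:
G(H) = 7 (G(H) = 3 + 4 = 7)
A(z) = 4
(-40 + A(0))*(-24) = (-40 + 4)*(-24) = -36*(-24) = 864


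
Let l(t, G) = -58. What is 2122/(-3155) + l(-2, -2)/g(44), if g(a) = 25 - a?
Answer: 142672/59945 ≈ 2.3800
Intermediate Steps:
2122/(-3155) + l(-2, -2)/g(44) = 2122/(-3155) - 58/(25 - 1*44) = 2122*(-1/3155) - 58/(25 - 44) = -2122/3155 - 58/(-19) = -2122/3155 - 58*(-1/19) = -2122/3155 + 58/19 = 142672/59945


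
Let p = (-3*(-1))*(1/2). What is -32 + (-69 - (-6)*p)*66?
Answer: -3992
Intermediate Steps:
p = 3/2 (p = 3*(1*(1/2)) = 3*(1/2) = 3/2 ≈ 1.5000)
-32 + (-69 - (-6)*p)*66 = -32 + (-69 - (-6)*3/2)*66 = -32 + (-69 - 1*(-9))*66 = -32 + (-69 + 9)*66 = -32 - 60*66 = -32 - 3960 = -3992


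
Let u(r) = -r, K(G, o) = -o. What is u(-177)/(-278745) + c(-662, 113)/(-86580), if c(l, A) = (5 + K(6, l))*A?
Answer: -1401640937/1608916140 ≈ -0.87117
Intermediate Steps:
c(l, A) = A*(5 - l) (c(l, A) = (5 - l)*A = A*(5 - l))
u(-177)/(-278745) + c(-662, 113)/(-86580) = -1*(-177)/(-278745) + (113*(5 - 1*(-662)))/(-86580) = 177*(-1/278745) + (113*(5 + 662))*(-1/86580) = -59/92915 + (113*667)*(-1/86580) = -59/92915 + 75371*(-1/86580) = -59/92915 - 75371/86580 = -1401640937/1608916140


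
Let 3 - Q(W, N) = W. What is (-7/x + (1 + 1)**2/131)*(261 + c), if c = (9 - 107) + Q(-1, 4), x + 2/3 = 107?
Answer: -246325/41789 ≈ -5.8945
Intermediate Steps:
x = 319/3 (x = -2/3 + 107 = 319/3 ≈ 106.33)
Q(W, N) = 3 - W
c = -94 (c = (9 - 107) + (3 - 1*(-1)) = -98 + (3 + 1) = -98 + 4 = -94)
(-7/x + (1 + 1)**2/131)*(261 + c) = (-7/319/3 + (1 + 1)**2/131)*(261 - 94) = (-7*3/319 + 2**2*(1/131))*167 = (-21/319 + 4*(1/131))*167 = (-21/319 + 4/131)*167 = -1475/41789*167 = -246325/41789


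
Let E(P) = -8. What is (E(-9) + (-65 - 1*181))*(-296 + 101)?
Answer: 49530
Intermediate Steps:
(E(-9) + (-65 - 1*181))*(-296 + 101) = (-8 + (-65 - 1*181))*(-296 + 101) = (-8 + (-65 - 181))*(-195) = (-8 - 246)*(-195) = -254*(-195) = 49530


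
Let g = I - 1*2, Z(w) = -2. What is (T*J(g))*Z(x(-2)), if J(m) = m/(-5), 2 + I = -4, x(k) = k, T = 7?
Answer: -112/5 ≈ -22.400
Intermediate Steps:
I = -6 (I = -2 - 4 = -6)
g = -8 (g = -6 - 1*2 = -6 - 2 = -8)
J(m) = -m/5 (J(m) = m*(-⅕) = -m/5)
(T*J(g))*Z(x(-2)) = (7*(-⅕*(-8)))*(-2) = (7*(8/5))*(-2) = (56/5)*(-2) = -112/5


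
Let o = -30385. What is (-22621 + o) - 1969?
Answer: -54975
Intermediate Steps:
(-22621 + o) - 1969 = (-22621 - 30385) - 1969 = -53006 - 1969 = -54975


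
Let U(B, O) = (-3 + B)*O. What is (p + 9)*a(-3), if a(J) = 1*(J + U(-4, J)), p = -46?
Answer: -666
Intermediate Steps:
U(B, O) = O*(-3 + B)
a(J) = -6*J (a(J) = 1*(J + J*(-3 - 4)) = 1*(J + J*(-7)) = 1*(J - 7*J) = 1*(-6*J) = -6*J)
(p + 9)*a(-3) = (-46 + 9)*(-6*(-3)) = -37*18 = -666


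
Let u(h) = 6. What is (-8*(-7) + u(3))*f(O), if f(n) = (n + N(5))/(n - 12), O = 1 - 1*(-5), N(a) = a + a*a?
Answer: -372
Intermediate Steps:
N(a) = a + a²
O = 6 (O = 1 + 5 = 6)
f(n) = (30 + n)/(-12 + n) (f(n) = (n + 5*(1 + 5))/(n - 12) = (n + 5*6)/(-12 + n) = (n + 30)/(-12 + n) = (30 + n)/(-12 + n))
(-8*(-7) + u(3))*f(O) = (-8*(-7) + 6)*((30 + 6)/(-12 + 6)) = (56 + 6)*(36/(-6)) = 62*(-⅙*36) = 62*(-6) = -372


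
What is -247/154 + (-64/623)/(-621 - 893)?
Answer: -16640427/10375442 ≈ -1.6038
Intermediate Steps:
-247/154 + (-64/623)/(-621 - 893) = -247*1/154 - 64*1/623/(-1514) = -247/154 - 64/623*(-1/1514) = -247/154 + 32/471611 = -16640427/10375442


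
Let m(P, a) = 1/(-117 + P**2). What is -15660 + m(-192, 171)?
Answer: -575458019/36747 ≈ -15660.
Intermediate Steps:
-15660 + m(-192, 171) = -15660 + 1/(-117 + (-192)**2) = -15660 + 1/(-117 + 36864) = -15660 + 1/36747 = -575458019/36747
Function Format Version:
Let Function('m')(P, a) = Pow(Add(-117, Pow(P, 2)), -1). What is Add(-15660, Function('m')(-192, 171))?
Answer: Rational(-575458019, 36747) ≈ -15660.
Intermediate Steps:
Add(-15660, Function('m')(-192, 171)) = Add(-15660, Pow(Add(-117, Pow(-192, 2)), -1)) = Add(-15660, Pow(Add(-117, 36864), -1)) = Add(-15660, Pow(36747, -1)) = Add(-15660, Rational(1, 36747)) = Rational(-575458019, 36747)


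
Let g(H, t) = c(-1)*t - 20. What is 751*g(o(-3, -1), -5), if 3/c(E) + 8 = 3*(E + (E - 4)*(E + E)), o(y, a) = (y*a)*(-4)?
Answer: -296645/19 ≈ -15613.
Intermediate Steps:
o(y, a) = -4*a*y (o(y, a) = (a*y)*(-4) = -4*a*y)
c(E) = 3/(-8 + 3*E + 6*E*(-4 + E)) (c(E) = 3/(-8 + 3*(E + (E - 4)*(E + E))) = 3/(-8 + 3*(E + (-4 + E)*(2*E))) = 3/(-8 + 3*(E + 2*E*(-4 + E))) = 3/(-8 + (3*E + 6*E*(-4 + E))) = 3/(-8 + 3*E + 6*E*(-4 + E)))
g(H, t) = -20 + 3*t/19 (g(H, t) = (3/(-8 - 21*(-1) + 6*(-1)²))*t - 20 = (3/(-8 + 21 + 6*1))*t - 20 = (3/(-8 + 21 + 6))*t - 20 = (3/19)*t - 20 = (3*(1/19))*t - 20 = 3*t/19 - 20 = -20 + 3*t/19)
751*g(o(-3, -1), -5) = 751*(-20 + (3/19)*(-5)) = 751*(-20 - 15/19) = 751*(-395/19) = -296645/19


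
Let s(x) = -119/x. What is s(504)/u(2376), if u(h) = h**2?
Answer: -17/406467072 ≈ -4.1824e-8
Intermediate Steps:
s(504)/u(2376) = (-119/504)/(2376**2) = -119*1/504/5645376 = -17/72*1/5645376 = -17/406467072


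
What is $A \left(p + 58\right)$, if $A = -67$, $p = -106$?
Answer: $3216$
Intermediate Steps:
$A \left(p + 58\right) = - 67 \left(-106 + 58\right) = \left(-67\right) \left(-48\right) = 3216$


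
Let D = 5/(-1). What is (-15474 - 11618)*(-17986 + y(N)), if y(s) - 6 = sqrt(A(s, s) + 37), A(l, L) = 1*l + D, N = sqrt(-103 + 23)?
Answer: 487114160 - 54184*sqrt(8 + I*sqrt(5)) ≈ 4.8696e+8 - 21216.0*I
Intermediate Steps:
D = -5 (D = 5*(-1) = -5)
N = 4*I*sqrt(5) (N = sqrt(-80) = 4*I*sqrt(5) ≈ 8.9443*I)
A(l, L) = -5 + l (A(l, L) = 1*l - 5 = l - 5 = -5 + l)
y(s) = 6 + sqrt(32 + s) (y(s) = 6 + sqrt((-5 + s) + 37) = 6 + sqrt(32 + s))
(-15474 - 11618)*(-17986 + y(N)) = (-15474 - 11618)*(-17986 + (6 + sqrt(32 + 4*I*sqrt(5)))) = -27092*(-17980 + sqrt(32 + 4*I*sqrt(5))) = 487114160 - 27092*sqrt(32 + 4*I*sqrt(5))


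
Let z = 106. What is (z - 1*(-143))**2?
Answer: 62001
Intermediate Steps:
(z - 1*(-143))**2 = (106 - 1*(-143))**2 = (106 + 143)**2 = 249**2 = 62001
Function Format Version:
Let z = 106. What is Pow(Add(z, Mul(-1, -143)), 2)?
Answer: 62001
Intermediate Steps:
Pow(Add(z, Mul(-1, -143)), 2) = Pow(Add(106, Mul(-1, -143)), 2) = Pow(Add(106, 143), 2) = Pow(249, 2) = 62001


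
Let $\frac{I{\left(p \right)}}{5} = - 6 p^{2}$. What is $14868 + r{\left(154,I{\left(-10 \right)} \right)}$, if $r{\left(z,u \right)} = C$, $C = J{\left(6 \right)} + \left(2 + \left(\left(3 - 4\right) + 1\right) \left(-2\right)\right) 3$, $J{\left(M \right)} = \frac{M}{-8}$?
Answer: $\frac{59493}{4} \approx 14873.0$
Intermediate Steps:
$I{\left(p \right)} = - 30 p^{2}$ ($I{\left(p \right)} = 5 \left(- 6 p^{2}\right) = - 30 p^{2}$)
$J{\left(M \right)} = - \frac{M}{8}$ ($J{\left(M \right)} = M \left(- \frac{1}{8}\right) = - \frac{M}{8}$)
$C = \frac{21}{4}$ ($C = \left(- \frac{1}{8}\right) 6 + \left(2 + \left(\left(3 - 4\right) + 1\right) \left(-2\right)\right) 3 = - \frac{3}{4} + \left(2 + \left(-1 + 1\right) \left(-2\right)\right) 3 = - \frac{3}{4} + \left(2 + 0 \left(-2\right)\right) 3 = - \frac{3}{4} + \left(2 + 0\right) 3 = - \frac{3}{4} + 2 \cdot 3 = - \frac{3}{4} + 6 = \frac{21}{4} \approx 5.25$)
$r{\left(z,u \right)} = \frac{21}{4}$
$14868 + r{\left(154,I{\left(-10 \right)} \right)} = 14868 + \frac{21}{4} = \frac{59493}{4}$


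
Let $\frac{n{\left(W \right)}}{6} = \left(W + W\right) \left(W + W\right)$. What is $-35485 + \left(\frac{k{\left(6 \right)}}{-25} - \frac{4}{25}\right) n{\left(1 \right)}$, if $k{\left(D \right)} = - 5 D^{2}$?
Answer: $- \frac{882901}{25} \approx -35316.0$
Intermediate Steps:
$n{\left(W \right)} = 24 W^{2}$ ($n{\left(W \right)} = 6 \left(W + W\right) \left(W + W\right) = 6 \cdot 2 W 2 W = 6 \cdot 4 W^{2} = 24 W^{2}$)
$-35485 + \left(\frac{k{\left(6 \right)}}{-25} - \frac{4}{25}\right) n{\left(1 \right)} = -35485 + \left(\frac{\left(-5\right) 6^{2}}{-25} - \frac{4}{25}\right) 24 \cdot 1^{2} = -35485 + \left(\left(-5\right) 36 \left(- \frac{1}{25}\right) - \frac{4}{25}\right) 24 \cdot 1 = -35485 + \left(\left(-180\right) \left(- \frac{1}{25}\right) - \frac{4}{25}\right) 24 = -35485 + \left(\frac{36}{5} - \frac{4}{25}\right) 24 = -35485 + \frac{176}{25} \cdot 24 = -35485 + \frac{4224}{25} = - \frac{882901}{25}$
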